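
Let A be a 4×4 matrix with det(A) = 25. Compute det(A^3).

det(A^3) = (det A)^3 = (25)^3 = 15625

The determinant is 15625.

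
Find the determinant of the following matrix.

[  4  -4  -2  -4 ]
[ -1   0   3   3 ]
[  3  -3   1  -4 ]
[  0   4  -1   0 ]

The determinant is -116.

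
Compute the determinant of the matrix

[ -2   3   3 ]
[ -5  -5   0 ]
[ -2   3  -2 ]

-125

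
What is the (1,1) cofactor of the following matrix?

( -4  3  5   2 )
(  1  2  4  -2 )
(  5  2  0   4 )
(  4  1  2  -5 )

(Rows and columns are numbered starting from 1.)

Delete row 1 and column 1; the remaining 3×3 submatrix is [2 4 -2; 2 0 4; 1 2 -5].
Its determinant is 32.
The cofactor carries sign (−1)^(1+1) = +1, so C_{1,1} = +(32) = 32.

32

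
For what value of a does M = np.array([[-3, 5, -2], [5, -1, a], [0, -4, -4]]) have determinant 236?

a = -9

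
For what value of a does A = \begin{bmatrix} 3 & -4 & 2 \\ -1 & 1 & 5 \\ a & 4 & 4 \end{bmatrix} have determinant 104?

-8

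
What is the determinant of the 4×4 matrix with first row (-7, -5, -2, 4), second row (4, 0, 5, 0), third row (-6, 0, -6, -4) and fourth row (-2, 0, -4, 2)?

Expand along column 2 (it has 3 zeros):
  − (-5) · M_12   where M_12 = det([4 5 0; -6 -6 -4; -2 -4 2]) = -12
det = (-1)·(-5)·(-12) = -60

-60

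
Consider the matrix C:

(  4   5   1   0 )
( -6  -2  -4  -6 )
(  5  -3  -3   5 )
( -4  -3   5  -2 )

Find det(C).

740

Expand along row 1 (it has 1 zero):
  + (4) · M_11   where M_11 = det([-2 -4 -6; -3 -3 5; -3 5 -2]) = 266
  − (5) · M_12   where M_12 = det([-6 -4 -6; 5 -3 5; -4 5 -2]) = 76
  + (1) · M_13   where M_13 = det([-6 -2 -6; 5 -3 5; -4 -3 -2]) = 56
det = (+1)·(4)·(266) + (-1)·(5)·(76) + (+1)·(1)·(56) = 740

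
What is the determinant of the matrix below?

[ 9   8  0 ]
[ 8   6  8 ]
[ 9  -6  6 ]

948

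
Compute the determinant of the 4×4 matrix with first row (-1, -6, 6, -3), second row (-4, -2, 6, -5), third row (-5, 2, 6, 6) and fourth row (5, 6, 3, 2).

3438

Expand along row 1:
  + (-1) · M_11   where M_11 = det([-2 6 -5; 2 6 6; 6 3 2]) = 354
  − (-6) · M_12   where M_12 = det([-4 6 -5; -5 6 6; 5 3 2]) = 489
  + (6) · M_13   where M_13 = det([-4 -2 -5; -5 2 6; 5 6 2]) = 248
  − (-3) · M_14   where M_14 = det([-4 -2 6; -5 2 6; 5 6 3]) = -210
det = (+1)·(-1)·(354) + (-1)·(-6)·(489) + (+1)·(6)·(248) + (-1)·(-3)·(-210) = 3438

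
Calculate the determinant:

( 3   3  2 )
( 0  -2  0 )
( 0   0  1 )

The determinant is -6.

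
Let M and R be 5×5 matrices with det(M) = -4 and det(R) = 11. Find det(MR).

det(MR) = det(M)·det(R) = (-4)·(11) = -44

-44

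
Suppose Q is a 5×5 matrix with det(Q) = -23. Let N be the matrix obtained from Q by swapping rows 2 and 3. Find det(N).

23

Swapping two rows multiplies the determinant by −1.
det(N) = (-1)·(-23) = 23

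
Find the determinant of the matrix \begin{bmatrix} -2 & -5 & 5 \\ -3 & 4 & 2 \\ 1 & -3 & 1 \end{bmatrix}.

-20

Expand along column 1:
  + (-2) · |4 2; -3 1| = (-2)·(4 − (-6)) = -20
  − (-3) · |-5 5; -3 1| = −(-3)·(-5 − (-15)) = 30
  + 1 · |-5 5; 4 2| = 1·(-10 − 20) = -30
Sum: (-20) + (30) + (-30) = -20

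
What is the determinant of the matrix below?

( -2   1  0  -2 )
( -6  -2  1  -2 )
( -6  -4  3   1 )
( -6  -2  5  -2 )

Expand along row 1 (it has 1 zero):
  + (-2) · M_11   where M_11 = det([-2 1 -2; -4 3 1; -2 5 -2]) = 40
  − (1) · M_12   where M_12 = det([-6 1 -2; -6 3 1; -6 5 -2]) = 72
  − (-2) · M_14   where M_14 = det([-6 -2 1; -6 -4 3; -6 -2 5]) = 48
det = (+1)·(-2)·(40) + (-1)·(1)·(72) + (-1)·(-2)·(48) = -56

-56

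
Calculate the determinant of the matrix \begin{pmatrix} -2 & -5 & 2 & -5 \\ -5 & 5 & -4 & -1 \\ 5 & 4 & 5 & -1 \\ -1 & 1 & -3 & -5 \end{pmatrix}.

The determinant is 1555.

Expand along row 1:
  + (-2) · M_11   where M_11 = det([5 -4 -1; 4 5 -1; 1 -3 -5]) = -199
  − (-5) · M_12   where M_12 = det([-5 -4 -1; 5 5 -1; -1 -3 -5]) = 46
  + (2) · M_13   where M_13 = det([-5 5 -1; 5 4 -1; -1 1 -5]) = 216
  − (-5) · M_14   where M_14 = det([-5 5 -4; 5 4 5; -1 1 -3]) = 99
det = (+1)·(-2)·(-199) + (-1)·(-5)·(46) + (+1)·(2)·(216) + (-1)·(-5)·(99) = 1555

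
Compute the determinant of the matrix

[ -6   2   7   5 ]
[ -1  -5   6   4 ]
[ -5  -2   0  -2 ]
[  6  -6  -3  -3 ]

Expand along row 3 (it has 1 zero):
  + (-5) · M_31   where M_31 = det([2 7 5; -5 6 4; -6 -3 -3]) = -30
  − (-2) · M_32   where M_32 = det([-6 7 5; -1 6 4; 6 -3 -3]) = 18
  − (-2) · M_34   where M_34 = det([-6 2 7; -1 -5 6; 6 -6 -3]) = 12
det = (+1)·(-5)·(-30) + (-1)·(-2)·(18) + (-1)·(-2)·(12) = 210

210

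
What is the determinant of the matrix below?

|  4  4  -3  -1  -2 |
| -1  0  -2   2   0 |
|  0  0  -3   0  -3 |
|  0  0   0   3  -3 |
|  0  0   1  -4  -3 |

288

The matrix is block upper-triangular with a 2×2 block and a 3×3 block on the diagonal, so its determinant equals the product of the determinants of the diagonal blocks.
det of the 2×2 block = 4
det of the 3×3 block = 72
det = (4)·(72) = 288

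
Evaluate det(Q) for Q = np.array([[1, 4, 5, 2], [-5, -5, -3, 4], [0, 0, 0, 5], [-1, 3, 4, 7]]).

Expand along row 3 (it has 3 zeros):
  − (5) · M_34   where M_34 = det([1 4 5; -5 -5 -3; -1 3 4]) = -19
det = (-1)·(5)·(-19) = 95

95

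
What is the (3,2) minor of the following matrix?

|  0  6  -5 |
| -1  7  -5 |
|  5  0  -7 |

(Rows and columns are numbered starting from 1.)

Delete row 3 and column 2; the remaining 2×2 submatrix is [0 -5; -1 -5].
Its determinant is 0·(-5) − (-5)·(-1) = -5.

-5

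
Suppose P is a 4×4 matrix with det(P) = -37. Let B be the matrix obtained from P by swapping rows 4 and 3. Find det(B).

Swapping two rows multiplies the determinant by −1.
det(B) = (-1)·(-37) = 37

37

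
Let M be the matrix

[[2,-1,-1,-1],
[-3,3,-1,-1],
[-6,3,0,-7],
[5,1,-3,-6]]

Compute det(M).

Expand along row 3 (it has 1 zero):
  + (-6) · M_31   where M_31 = det([-1 -1 -1; 3 -1 -1; 1 -3 -6]) = -12
  − (3) · M_32   where M_32 = det([2 -1 -1; -3 -1 -1; 5 -3 -6]) = 15
  − (-7) · M_34   where M_34 = det([2 -1 -1; -3 3 -1; 5 1 -3]) = 16
det = (+1)·(-6)·(-12) + (-1)·(3)·(15) + (-1)·(-7)·(16) = 139

det(M) = 139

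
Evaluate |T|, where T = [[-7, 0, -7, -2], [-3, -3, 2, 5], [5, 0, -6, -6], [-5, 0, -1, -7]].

Expand along column 2 (it has 3 zeros):
  + (-3) · M_22   where M_22 = det([-7 -7 -2; 5 -6 -6; -5 -1 -7]) = -637
det = (+1)·(-3)·(-637) = 1911

The determinant is 1911.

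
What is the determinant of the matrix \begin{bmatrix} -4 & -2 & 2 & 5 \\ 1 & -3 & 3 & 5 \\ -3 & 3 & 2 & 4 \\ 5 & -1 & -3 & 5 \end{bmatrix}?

814

Expand along row 1:
  + (-4) · M_11   where M_11 = det([-3 3 5; 3 2 4; -1 -3 5]) = -158
  − (-2) · M_12   where M_12 = det([1 3 5; -3 2 4; 5 -3 5]) = 122
  + (2) · M_13   where M_13 = det([1 -3 5; -3 3 4; 5 -1 5]) = -146
  − (5) · M_14   where M_14 = det([1 -3 3; -3 3 2; 5 -1 -3]) = -46
det = (+1)·(-4)·(-158) + (-1)·(-2)·(122) + (+1)·(2)·(-146) + (-1)·(5)·(-46) = 814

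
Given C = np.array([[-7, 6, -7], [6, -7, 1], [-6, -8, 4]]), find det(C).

Expand along row 1:
  + (-7) · |-7 1; -8 4| = (-7)·(-28 − (-8)) = 140
  − 6 · |6 1; -6 4| = −6·(24 − (-6)) = -180
  + (-7) · |6 -7; -6 -8| = (-7)·(-48 − 42) = 630
Sum: (140) + (-180) + (630) = 590

590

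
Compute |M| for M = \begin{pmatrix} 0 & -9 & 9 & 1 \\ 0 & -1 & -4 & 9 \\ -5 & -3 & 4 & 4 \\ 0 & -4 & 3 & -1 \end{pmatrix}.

|M| = 725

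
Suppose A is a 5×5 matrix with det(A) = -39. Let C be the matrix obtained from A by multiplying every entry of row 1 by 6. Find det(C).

Scaling one row by 6 multiplies the determinant by 6.
det(C) = (6)·(-39) = -234

det(C) = -234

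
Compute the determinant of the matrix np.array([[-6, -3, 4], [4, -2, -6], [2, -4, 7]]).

300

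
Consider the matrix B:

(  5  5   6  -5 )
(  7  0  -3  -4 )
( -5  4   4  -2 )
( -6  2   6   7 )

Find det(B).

703

Expand along row 2 (it has 1 zero):
  − (7) · M_21   where M_21 = det([5 6 -5; 4 4 -2; 2 6 7]) = -72
  − (-3) · M_23   where M_23 = det([5 5 -5; -5 4 -2; -6 2 7]) = 325
  + (-4) · M_24   where M_24 = det([5 5 6; -5 4 4; -6 2 6]) = 194
det = (-1)·(7)·(-72) + (-1)·(-3)·(325) + (+1)·(-4)·(194) = 703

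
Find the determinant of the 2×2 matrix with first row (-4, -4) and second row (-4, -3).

det = (-4)·(-3) − (-4)·(-4) = 12 − 16 = -4

-4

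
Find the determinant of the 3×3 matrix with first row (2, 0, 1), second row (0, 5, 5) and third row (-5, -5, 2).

Expand along column 1:
  + 2 · |5 5; -5 2| = 2·(10 − (-25)) = 70
  + (-5) · |0 1; 5 5| = (-5)·(0 − 5) = 25
Sum: (70) + (25) = 95

95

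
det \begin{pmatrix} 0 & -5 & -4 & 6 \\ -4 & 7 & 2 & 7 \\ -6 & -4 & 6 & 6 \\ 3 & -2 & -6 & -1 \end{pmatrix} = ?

730

Expand along row 1 (it has 1 zero):
  − (-5) · M_12   where M_12 = det([-4 2 7; -6 6 6; 3 -6 -1]) = 30
  + (-4) · M_13   where M_13 = det([-4 7 7; -6 -4 6; 3 -2 -1]) = 188
  − (6) · M_14   where M_14 = det([-4 7 2; -6 -4 6; 3 -2 -6]) = -222
det = (-1)·(-5)·(30) + (+1)·(-4)·(188) + (-1)·(6)·(-222) = 730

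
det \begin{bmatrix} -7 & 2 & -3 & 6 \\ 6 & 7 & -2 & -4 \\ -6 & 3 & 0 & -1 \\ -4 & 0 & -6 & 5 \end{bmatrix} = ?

The determinant is 1540.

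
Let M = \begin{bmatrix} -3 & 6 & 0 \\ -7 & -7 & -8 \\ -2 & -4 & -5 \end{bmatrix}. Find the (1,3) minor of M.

Delete row 1 and column 3; the remaining 2×2 submatrix is [-7 -7; -2 -4].
Its determinant is (-7)·(-4) − (-7)·(-2) = 14.

14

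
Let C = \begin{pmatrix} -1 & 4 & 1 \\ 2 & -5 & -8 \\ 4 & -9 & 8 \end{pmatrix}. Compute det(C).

Expand along row 1:
  + (-1) · |-5 -8; -9 8| = (-1)·(-40 − 72) = 112
  − 4 · |2 -8; 4 8| = −4·(16 − (-32)) = -192
  + 1 · |2 -5; 4 -9| = 1·(-18 − (-20)) = 2
Sum: (112) + (-192) + (2) = -78

The determinant is -78.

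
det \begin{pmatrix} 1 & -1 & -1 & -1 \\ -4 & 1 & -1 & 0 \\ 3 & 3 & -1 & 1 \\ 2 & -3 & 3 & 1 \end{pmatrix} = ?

24

Expand along row 2 (it has 1 zero):
  − (-4) · M_21   where M_21 = det([-1 -1 -1; 3 -1 1; -3 3 1]) = 4
  + (1) · M_22   where M_22 = det([1 -1 -1; 3 -1 1; 2 3 1]) = -14
  − (-1) · M_23   where M_23 = det([1 -1 -1; 3 3 1; 2 -3 1]) = 22
det = (-1)·(-4)·(4) + (+1)·(1)·(-14) + (-1)·(-1)·(22) = 24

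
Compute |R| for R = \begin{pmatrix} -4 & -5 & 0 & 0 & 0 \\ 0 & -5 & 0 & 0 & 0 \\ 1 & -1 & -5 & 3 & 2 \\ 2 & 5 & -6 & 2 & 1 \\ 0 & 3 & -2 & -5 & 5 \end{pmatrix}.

R is block lower-triangular with a 2×2 block and a 3×3 block on the diagonal, so its determinant equals the product of the determinants of the diagonal blocks.
det of the 2×2 block = 20
det of the 3×3 block = 77
det = (20)·(77) = 1540

det(R) = 1540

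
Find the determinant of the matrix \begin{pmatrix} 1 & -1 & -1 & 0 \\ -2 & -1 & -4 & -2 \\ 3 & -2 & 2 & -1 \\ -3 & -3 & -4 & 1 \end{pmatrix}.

Expand along row 1 (it has 1 zero):
  + (1) · M_11   where M_11 = det([-1 -4 -2; -2 2 -1; -3 -4 1]) = -46
  − (-1) · M_12   where M_12 = det([-2 -4 -2; 3 2 -1; -3 -4 1]) = 16
  + (-1) · M_13   where M_13 = det([-2 -1 -2; 3 -2 -1; -3 -3 1]) = 40
det = (+1)·(1)·(-46) + (-1)·(-1)·(16) + (+1)·(-1)·(40) = -70

The determinant is -70.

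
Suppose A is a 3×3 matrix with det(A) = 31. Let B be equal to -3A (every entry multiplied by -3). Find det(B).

For a 3×3 matrix, det(-3A) = (-3)^3·det(A) = -27·det(A).
det(B) = (-27)·(31) = -837

-837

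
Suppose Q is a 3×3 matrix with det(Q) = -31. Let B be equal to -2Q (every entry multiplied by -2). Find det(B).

|B| = 248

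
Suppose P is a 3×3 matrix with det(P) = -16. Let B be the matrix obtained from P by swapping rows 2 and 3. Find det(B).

The determinant is 16.

Swapping two rows multiplies the determinant by −1.
det(B) = (-1)·(-16) = 16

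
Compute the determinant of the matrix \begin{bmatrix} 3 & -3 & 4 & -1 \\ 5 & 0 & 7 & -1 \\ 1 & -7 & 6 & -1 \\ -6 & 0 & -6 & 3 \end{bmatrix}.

The determinant is 132.

Expand along column 2 (it has 2 zeros):
  − (-3) · M_12   where M_12 = det([5 7 -1; 1 6 -1; -6 -6 3]) = 51
  − (-7) · M_32   where M_32 = det([3 4 -1; 5 7 -1; -6 -6 3]) = -3
det = (-1)·(-3)·(51) + (-1)·(-7)·(-3) = 132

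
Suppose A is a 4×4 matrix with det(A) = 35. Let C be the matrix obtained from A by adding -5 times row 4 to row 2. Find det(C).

Adding a multiple of one row to another leaves the determinant unchanged.
det(C) = (1)·(35) = 35

35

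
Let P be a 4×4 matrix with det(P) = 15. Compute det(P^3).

det(P^3) = (det P)^3 = (15)^3 = 3375

3375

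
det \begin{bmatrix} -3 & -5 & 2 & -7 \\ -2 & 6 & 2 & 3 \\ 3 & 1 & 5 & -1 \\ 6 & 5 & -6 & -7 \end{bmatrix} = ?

Expand along row 1:
  + (-3) · M_11   where M_11 = det([6 2 3; 1 5 -1; 5 -6 -7]) = -335
  − (-5) · M_12   where M_12 = det([-2 2 3; 3 5 -1; 6 -6 -7]) = -32
  + (2) · M_13   where M_13 = det([-2 6 3; 3 1 -1; 6 5 -7]) = 121
  − (-7) · M_14   where M_14 = det([-2 6 2; 3 1 5; 6 5 -6]) = 368
det = (+1)·(-3)·(-335) + (-1)·(-5)·(-32) + (+1)·(2)·(121) + (-1)·(-7)·(368) = 3663

The determinant is 3663.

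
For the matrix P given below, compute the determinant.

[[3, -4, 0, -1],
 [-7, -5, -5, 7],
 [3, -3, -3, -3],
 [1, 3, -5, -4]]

Expand along row 1 (it has 1 zero):
  + (3) · M_11   where M_11 = det([-5 -5 7; -3 -3 -3; 3 -5 -4]) = 288
  − (-4) · M_12   where M_12 = det([-7 -5 7; 3 -3 -3; 1 -5 -4]) = -108
  − (-1) · M_14   where M_14 = det([-7 -5 -5; 3 -3 -3; 1 3 -5]) = -288
det = (+1)·(3)·(288) + (-1)·(-4)·(-108) + (-1)·(-1)·(-288) = 144

144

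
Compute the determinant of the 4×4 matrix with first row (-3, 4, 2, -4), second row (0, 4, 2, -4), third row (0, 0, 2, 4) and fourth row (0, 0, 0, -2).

The matrix is block upper-triangular with a 2×2 block and a 2×2 block on the diagonal, so its determinant equals the product of the determinants of the diagonal blocks.
det of the 2×2 block = -12
det of the 2×2 block = -4
det = (-12)·(-4) = 48

48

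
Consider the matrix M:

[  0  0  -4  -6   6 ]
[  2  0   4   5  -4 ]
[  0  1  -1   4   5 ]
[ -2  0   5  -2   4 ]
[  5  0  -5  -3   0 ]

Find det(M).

Expand along column 2 (it has 4 zeros):
  − (1) · M_32   where M_32 = det([0 -4 -6 6; 2 4 5 -4; -2 5 -2 4; 5 -5 -3 0]) = 294
det = (-1)·(1)·(294) = -294

The determinant is -294.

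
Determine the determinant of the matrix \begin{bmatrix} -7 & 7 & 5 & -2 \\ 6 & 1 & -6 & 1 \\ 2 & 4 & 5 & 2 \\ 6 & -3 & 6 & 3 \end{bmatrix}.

The determinant is 486.

Expand along row 1:
  + (-7) · M_11   where M_11 = det([1 -6 1; 4 5 2; -3 6 3]) = 150
  − (7) · M_12   where M_12 = det([6 -6 1; 2 5 2; 6 6 3]) = -36
  + (5) · M_13   where M_13 = det([6 1 1; 2 4 2; 6 -3 3]) = 84
  − (-2) · M_14   where M_14 = det([6 1 -6; 2 4 5; 6 -3 6]) = 432
det = (+1)·(-7)·(150) + (-1)·(7)·(-36) + (+1)·(5)·(84) + (-1)·(-2)·(432) = 486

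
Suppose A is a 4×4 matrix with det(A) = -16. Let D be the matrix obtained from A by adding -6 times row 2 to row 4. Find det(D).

det(D) = -16

Adding a multiple of one row to another leaves the determinant unchanged.
det(D) = (1)·(-16) = -16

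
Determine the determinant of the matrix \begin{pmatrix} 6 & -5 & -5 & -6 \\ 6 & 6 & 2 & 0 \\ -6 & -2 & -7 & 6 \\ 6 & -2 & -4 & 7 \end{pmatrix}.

Expand along row 2 (it has 1 zero):
  − (6) · M_21   where M_21 = det([-5 -5 -6; -2 -7 6; -2 -4 7]) = 151
  + (6) · M_22   where M_22 = det([6 -5 -6; -6 -7 6; 6 -4 7]) = -936
  − (2) · M_23   where M_23 = det([6 -5 -6; -6 -2 6; 6 -2 7]) = -546
det = (-1)·(6)·(151) + (+1)·(6)·(-936) + (-1)·(2)·(-546) = -5430

-5430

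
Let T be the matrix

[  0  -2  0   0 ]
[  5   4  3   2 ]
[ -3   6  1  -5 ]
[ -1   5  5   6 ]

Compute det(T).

Expand along row 1 (it has 3 zeros):
  − (-2) · M_12   where M_12 = det([5 3 2; -3 1 -5; -1 5 6]) = 196
det = (-1)·(-2)·(196) = 392

det(T) = 392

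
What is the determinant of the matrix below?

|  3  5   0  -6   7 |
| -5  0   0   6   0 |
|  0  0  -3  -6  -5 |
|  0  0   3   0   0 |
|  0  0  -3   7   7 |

The determinant is 525.

The matrix is block upper-triangular with a 2×2 block and a 3×3 block on the diagonal, so its determinant equals the product of the determinants of the diagonal blocks.
det of the 2×2 block = 25
det of the 3×3 block = 21
det = (25)·(21) = 525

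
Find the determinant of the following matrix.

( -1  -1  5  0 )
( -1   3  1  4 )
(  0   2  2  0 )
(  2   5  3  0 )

The determinant is -80.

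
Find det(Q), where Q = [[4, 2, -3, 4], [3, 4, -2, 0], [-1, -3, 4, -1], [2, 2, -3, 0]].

-76

Expand along column 4 (it has 2 zeros):
  − (4) · M_14   where M_14 = det([3 4 -2; -1 -3 4; 2 2 -3]) = 15
  − (-1) · M_34   where M_34 = det([4 2 -3; 3 4 -2; 2 2 -3]) = -16
det = (-1)·(4)·(15) + (-1)·(-1)·(-16) = -76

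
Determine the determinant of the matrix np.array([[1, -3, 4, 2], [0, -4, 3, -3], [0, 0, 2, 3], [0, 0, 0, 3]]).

The matrix is upper triangular, so the determinant is the product of the diagonal entries:
det = (1) · (-4) · (2) · (3) = -24

The determinant is -24.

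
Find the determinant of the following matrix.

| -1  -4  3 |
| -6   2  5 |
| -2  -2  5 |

Expand along column 1:
  + (-1) · |2 5; -2 5| = (-1)·(10 − (-10)) = -20
  − (-6) · |-4 3; -2 5| = −(-6)·(-20 − (-6)) = -84
  + (-2) · |-4 3; 2 5| = (-2)·(-20 − 6) = 52
Sum: (-20) + (-84) + (52) = -52

The determinant is -52.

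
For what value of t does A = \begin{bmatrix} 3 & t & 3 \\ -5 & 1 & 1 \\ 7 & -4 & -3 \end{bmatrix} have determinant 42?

0

Expanding along the row containing t, det(A) is linear in t: det(A) = (-8)·t + (42).
Set (-8)·t + (42) = 42  ⇒  (-8)·t = 0  ⇒  t = 0.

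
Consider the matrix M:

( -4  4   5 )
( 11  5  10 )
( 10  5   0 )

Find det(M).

625

Expand along row 3:
  + 10 · |4 5; 5 10| = 10·(40 − 25) = 150
  − 5 · |-4 5; 11 10| = −5·(-40 − 55) = 475
Sum: (150) + (475) = 625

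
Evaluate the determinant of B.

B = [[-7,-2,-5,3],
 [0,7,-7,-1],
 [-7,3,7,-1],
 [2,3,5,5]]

Expand along row 2 (it has 1 zero):
  + (7) · M_22   where M_22 = det([-7 -5 3; -7 7 -1; 2 5 5]) = -592
  − (-7) · M_23   where M_23 = det([-7 -2 3; -7 3 -1; 2 3 5]) = -273
  + (-1) · M_24   where M_24 = det([-7 -2 -5; -7 3 7; 2 3 5]) = 79
det = (+1)·(7)·(-592) + (-1)·(-7)·(-273) + (+1)·(-1)·(79) = -6134

-6134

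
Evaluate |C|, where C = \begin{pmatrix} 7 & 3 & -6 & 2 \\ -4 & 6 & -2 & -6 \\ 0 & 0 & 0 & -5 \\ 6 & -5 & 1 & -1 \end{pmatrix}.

Expand along row 3 (it has 3 zeros):
  − (-5) · M_34   where M_34 = det([7 3 -6; -4 6 -2; 6 -5 1]) = 44
det = (-1)·(-5)·(44) = 220

|C| = 220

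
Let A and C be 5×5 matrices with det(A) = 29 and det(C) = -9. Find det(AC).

det(AC) = det(A)·det(C) = (29)·(-9) = -261

-261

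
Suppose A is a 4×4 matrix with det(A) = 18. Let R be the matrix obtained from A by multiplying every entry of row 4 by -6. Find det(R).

-108

Scaling one row by -6 multiplies the determinant by -6.
det(R) = (-6)·(18) = -108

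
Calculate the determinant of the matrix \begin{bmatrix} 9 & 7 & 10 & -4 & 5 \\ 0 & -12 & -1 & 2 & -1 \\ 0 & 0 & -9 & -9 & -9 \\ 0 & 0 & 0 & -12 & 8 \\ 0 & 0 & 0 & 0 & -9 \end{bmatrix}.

The matrix is upper triangular, so the determinant is the product of the diagonal entries:
det = (9) · (-12) · (-9) · (-12) · (-9) = 104976

104976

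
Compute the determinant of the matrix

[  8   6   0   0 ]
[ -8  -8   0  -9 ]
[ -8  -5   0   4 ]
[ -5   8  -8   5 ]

64

Expand along column 3 (it has 3 zeros):
  − (-8) · M_43   where M_43 = det([8 6 0; -8 -8 -9; -8 -5 4]) = 8
det = (-1)·(-8)·(8) = 64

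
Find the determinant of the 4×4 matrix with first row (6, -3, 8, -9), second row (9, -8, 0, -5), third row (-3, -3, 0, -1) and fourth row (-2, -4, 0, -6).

Expand along column 3 (it has 3 zeros):
  + (8) · M_13   where M_13 = det([9 -8 -5; -3 -3 -1; -2 -4 -6]) = 224
det = (+1)·(8)·(224) = 1792

1792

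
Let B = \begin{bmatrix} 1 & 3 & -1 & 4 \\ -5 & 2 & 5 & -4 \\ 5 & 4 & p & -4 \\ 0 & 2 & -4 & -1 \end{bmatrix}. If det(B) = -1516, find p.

p = 7

Expanding along the column containing p, det(B) is linear in p: det(B) = (-49)·p + (-1173).
Set (-49)·p + (-1173) = -1516  ⇒  (-49)·p = -343  ⇒  p = 7.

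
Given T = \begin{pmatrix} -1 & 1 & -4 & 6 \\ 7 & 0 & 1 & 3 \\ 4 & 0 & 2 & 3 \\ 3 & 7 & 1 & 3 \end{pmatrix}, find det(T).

det(T) = 681

Expand along column 2 (it has 2 zeros):
  − (1) · M_12   where M_12 = det([7 1 3; 4 2 3; 3 1 3]) = 12
  + (7) · M_42   where M_42 = det([-1 -4 6; 7 1 3; 4 2 3]) = 99
det = (-1)·(1)·(12) + (+1)·(7)·(99) = 681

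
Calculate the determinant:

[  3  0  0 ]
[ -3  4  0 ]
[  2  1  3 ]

The determinant is 36.

The matrix is lower triangular, so the determinant is the product of the diagonal entries:
det = (3) · (4) · (3) = 36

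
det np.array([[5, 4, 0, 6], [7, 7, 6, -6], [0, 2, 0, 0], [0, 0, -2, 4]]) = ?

Expand along row 3 (it has 3 zeros):
  − (2) · M_32   where M_32 = det([5 0 6; 7 6 -6; 0 -2 4]) = -24
det = (-1)·(2)·(-24) = 48

The determinant is 48.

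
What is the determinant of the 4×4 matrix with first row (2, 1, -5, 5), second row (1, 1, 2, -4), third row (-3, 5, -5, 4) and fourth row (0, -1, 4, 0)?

-325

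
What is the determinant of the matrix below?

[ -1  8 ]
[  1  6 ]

-14

det = (-1)·6 − 8·1 = -6 − 8 = -14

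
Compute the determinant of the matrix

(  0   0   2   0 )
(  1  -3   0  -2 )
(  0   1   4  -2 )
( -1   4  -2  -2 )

Expand along row 1 (it has 3 zeros):
  + (2) · M_13   where M_13 = det([1 -3 -2; 0 1 -2; -1 4 -2]) = -2
det = (+1)·(2)·(-2) = -4

-4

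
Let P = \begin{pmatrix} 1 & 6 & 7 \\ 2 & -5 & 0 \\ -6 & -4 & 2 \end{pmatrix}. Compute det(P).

The determinant is -300.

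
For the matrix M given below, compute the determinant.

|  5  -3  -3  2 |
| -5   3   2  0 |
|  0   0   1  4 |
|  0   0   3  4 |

0

M is block upper-triangular with a 2×2 block and a 2×2 block on the diagonal, so its determinant equals the product of the determinants of the diagonal blocks.
det of the 2×2 block = 0
det of the 2×2 block = -8
det = (0)·(-8) = 0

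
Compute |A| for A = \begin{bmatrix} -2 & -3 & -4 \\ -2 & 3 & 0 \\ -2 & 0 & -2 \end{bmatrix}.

The determinant is 0.

Expand along column 2:
  − (-3) · |-2 0; -2 -2| = −(-3)·(4 − 0) = 12
  + 3 · |-2 -4; -2 -2| = 3·(4 − 8) = -12
Sum: (12) + (-12) = 0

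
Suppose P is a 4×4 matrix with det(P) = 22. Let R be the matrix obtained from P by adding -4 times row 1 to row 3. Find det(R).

The determinant is 22.

Adding a multiple of one row to another leaves the determinant unchanged.
det(R) = (1)·(22) = 22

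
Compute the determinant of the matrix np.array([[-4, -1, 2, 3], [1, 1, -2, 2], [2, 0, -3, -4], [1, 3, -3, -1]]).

The determinant is -99.

Expand along row 3 (it has 1 zero):
  + (2) · M_31   where M_31 = det([-1 2 3; 1 -2 2; 3 -3 -1]) = 15
  + (-3) · M_33   where M_33 = det([-4 -1 3; 1 1 2; 1 3 -1]) = 31
  − (-4) · M_34   where M_34 = det([-4 -1 2; 1 1 -2; 1 3 -3]) = -9
det = (+1)·(2)·(15) + (+1)·(-3)·(31) + (-1)·(-4)·(-9) = -99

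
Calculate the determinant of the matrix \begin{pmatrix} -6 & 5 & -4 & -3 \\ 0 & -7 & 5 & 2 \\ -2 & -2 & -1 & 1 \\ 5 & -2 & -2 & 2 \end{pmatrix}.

140

Expand along row 2 (it has 1 zero):
  + (-7) · M_22   where M_22 = det([-6 -4 -3; -2 -1 1; 5 -2 2]) = -63
  − (5) · M_23   where M_23 = det([-6 5 -3; -2 -2 1; 5 -2 2]) = 15
  + (2) · M_24   where M_24 = det([-6 5 -4; -2 -2 -1; 5 -2 -2]) = -113
det = (+1)·(-7)·(-63) + (-1)·(5)·(15) + (+1)·(2)·(-113) = 140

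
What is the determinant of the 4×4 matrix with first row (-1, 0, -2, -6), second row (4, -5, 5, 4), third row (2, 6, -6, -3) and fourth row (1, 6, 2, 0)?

1338

Expand along row 1 (it has 1 zero):
  + (-1) · M_11   where M_11 = det([-5 5 4; 6 -6 -3; 6 2 0]) = 72
  + (-2) · M_13   where M_13 = det([4 -5 4; 2 6 -3; 1 6 0]) = 111
  − (-6) · M_14   where M_14 = det([4 -5 5; 2 6 -6; 1 6 2]) = 272
det = (+1)·(-1)·(72) + (+1)·(-2)·(111) + (-1)·(-6)·(272) = 1338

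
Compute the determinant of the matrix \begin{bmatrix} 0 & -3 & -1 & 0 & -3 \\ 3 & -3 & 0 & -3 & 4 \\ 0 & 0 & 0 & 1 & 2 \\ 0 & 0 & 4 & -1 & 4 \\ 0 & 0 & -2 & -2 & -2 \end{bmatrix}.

The matrix is block upper-triangular with a 2×2 block and a 3×3 block on the diagonal, so its determinant equals the product of the determinants of the diagonal blocks.
det of the 2×2 block = 9
det of the 3×3 block = -20
det = (9)·(-20) = -180

The determinant is -180.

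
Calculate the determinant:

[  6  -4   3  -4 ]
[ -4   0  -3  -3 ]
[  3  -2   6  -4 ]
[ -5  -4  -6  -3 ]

The determinant is -642.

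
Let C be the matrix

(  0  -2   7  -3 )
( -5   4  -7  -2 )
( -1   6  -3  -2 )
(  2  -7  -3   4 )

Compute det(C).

|C| = 446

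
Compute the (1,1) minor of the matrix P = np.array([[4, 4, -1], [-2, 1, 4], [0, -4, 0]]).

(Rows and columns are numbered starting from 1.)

Delete row 1 and column 1; the remaining 2×2 submatrix is [1 4; -4 0].
Its determinant is 1·0 − 4·(-4) = 16.

16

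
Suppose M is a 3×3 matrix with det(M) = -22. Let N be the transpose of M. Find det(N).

-22

det(Mᵀ) = det(M).
det(N) = (1)·(-22) = -22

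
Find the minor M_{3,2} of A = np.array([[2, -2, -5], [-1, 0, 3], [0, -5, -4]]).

The minor is 1.

Delete row 3 and column 2; the remaining 2×2 submatrix is [2 -5; -1 3].
Its determinant is 2·3 − (-5)·(-1) = 1.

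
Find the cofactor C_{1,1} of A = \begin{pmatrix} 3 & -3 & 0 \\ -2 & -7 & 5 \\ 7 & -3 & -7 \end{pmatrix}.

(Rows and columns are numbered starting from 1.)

64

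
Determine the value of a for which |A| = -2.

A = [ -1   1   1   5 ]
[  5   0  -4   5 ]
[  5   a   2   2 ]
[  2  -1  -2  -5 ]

Expanding along the column containing a, det(A) is linear in a: det(A) = (5)·a + (33).
Set (5)·a + (33) = -2  ⇒  (5)·a = -35  ⇒  a = -7.

a = -7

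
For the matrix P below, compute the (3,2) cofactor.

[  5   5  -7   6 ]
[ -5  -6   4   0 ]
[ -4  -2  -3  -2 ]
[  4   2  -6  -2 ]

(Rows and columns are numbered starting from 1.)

Delete row 3 and column 2; the remaining 3×3 submatrix is [5 -7 6; -5 4 0; 4 -6 -2].
Its determinant is 114.
The cofactor carries sign (−1)^(3+2) = −1, so C_{3,2} = −(114) = -114.

-114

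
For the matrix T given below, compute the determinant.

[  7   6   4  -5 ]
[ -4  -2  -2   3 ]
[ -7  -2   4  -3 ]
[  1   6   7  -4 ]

Expand along row 1:
  + (7) · M_11   where M_11 = det([-2 -2 3; -2 4 -3; 6 7 -4]) = -72
  − (6) · M_12   where M_12 = det([-4 -2 3; -7 4 -3; 1 7 -4]) = -117
  + (4) · M_13   where M_13 = det([-4 -2 3; -7 -2 -3; 1 6 -4]) = -162
  − (-5) · M_14   where M_14 = det([-4 -2 -2; -7 -2 4; 1 6 7]) = 126
det = (+1)·(7)·(-72) + (-1)·(6)·(-117) + (+1)·(4)·(-162) + (-1)·(-5)·(126) = 180

|T| = 180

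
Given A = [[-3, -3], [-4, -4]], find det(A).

det(A) = (-3)·(-4) − (-3)·(-4) = 12 − 12 = 0

|A| = 0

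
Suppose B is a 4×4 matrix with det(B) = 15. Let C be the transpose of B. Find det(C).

15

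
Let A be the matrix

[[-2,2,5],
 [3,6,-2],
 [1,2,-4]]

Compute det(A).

The determinant is 60.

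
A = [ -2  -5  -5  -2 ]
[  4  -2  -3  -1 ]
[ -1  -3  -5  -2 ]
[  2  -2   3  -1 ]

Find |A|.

Expand along row 1:
  + (-2) · M_11   where M_11 = det([-2 -3 -1; -3 -5 -2; -2 3 -1]) = -6
  − (-5) · M_12   where M_12 = det([4 -3 -1; -1 -5 -2; 2 3 -1]) = 52
  + (-5) · M_13   where M_13 = det([4 -2 -1; -1 -3 -2; 2 -2 -1]) = -2
  − (-2) · M_14   where M_14 = det([4 -2 -3; -1 -3 -5; 2 -2 3]) = -86
det = (+1)·(-2)·(-6) + (-1)·(-5)·(52) + (+1)·(-5)·(-2) + (-1)·(-2)·(-86) = 110

|A| = 110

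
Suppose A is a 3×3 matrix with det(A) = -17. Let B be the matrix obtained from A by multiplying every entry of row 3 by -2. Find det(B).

34

Scaling one row by -2 multiplies the determinant by -2.
det(B) = (-2)·(-17) = 34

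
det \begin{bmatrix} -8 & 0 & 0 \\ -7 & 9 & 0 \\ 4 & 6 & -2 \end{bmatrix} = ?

The determinant is 144.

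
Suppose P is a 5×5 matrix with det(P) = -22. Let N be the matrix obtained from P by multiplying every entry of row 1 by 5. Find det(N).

|N| = -110

Scaling one row by 5 multiplies the determinant by 5.
det(N) = (5)·(-22) = -110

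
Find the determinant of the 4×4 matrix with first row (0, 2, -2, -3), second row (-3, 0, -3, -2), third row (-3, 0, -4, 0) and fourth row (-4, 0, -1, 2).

Expand along column 2 (it has 3 zeros):
  − (2) · M_12   where M_12 = det([-3 -3 -2; -3 -4 0; -4 -1 2]) = 32
det = (-1)·(2)·(32) = -64

-64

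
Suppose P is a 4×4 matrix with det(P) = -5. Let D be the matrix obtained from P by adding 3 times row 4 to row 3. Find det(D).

The determinant is -5.

Adding a multiple of one row to another leaves the determinant unchanged.
det(D) = (1)·(-5) = -5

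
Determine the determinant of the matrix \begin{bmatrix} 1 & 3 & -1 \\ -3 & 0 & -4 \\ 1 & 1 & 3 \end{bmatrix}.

22

Expand along row 2:
  − (-3) · |3 -1; 1 3| = −(-3)·(9 − (-1)) = 30
  − (-4) · |1 3; 1 1| = −(-4)·(1 − 3) = -8
Sum: (30) + (-8) = 22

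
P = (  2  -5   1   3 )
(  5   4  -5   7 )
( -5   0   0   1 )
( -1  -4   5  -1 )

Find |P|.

|P| = -714

Expand along row 3 (it has 2 zeros):
  + (-5) · M_31   where M_31 = det([-5 1 3; 4 -5 7; -4 5 -1]) = 126
  − (1) · M_34   where M_34 = det([2 -5 1; 5 4 -5; -1 -4 5]) = 84
det = (+1)·(-5)·(126) + (-1)·(1)·(84) = -714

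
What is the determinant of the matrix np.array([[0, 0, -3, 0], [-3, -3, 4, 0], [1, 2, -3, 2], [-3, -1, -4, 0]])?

-36

Expand along row 1 (it has 3 zeros):
  + (-3) · M_13   where M_13 = det([-3 -3 0; 1 2 2; -3 -1 0]) = 12
det = (+1)·(-3)·(12) = -36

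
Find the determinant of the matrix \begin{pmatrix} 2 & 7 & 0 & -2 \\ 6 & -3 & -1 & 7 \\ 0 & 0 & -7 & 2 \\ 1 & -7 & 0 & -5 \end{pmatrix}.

Expand along row 3 (it has 2 zeros):
  + (-7) · M_33   where M_33 = det([2 7 -2; 6 -3 7; 1 -7 -5]) = 465
  − (2) · M_34   where M_34 = det([2 7 0; 6 -3 -1; 1 -7 0]) = -21
det = (+1)·(-7)·(465) + (-1)·(2)·(-21) = -3213

-3213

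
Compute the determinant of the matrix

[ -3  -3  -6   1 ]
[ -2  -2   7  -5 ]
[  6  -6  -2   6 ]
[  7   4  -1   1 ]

Expand along row 1:
  + (-3) · M_11   where M_11 = det([-2 7 -5; -6 -2 6; 4 -1 1]) = 132
  − (-3) · M_12   where M_12 = det([-2 7 -5; 6 -2 6; 7 -1 1]) = 204
  + (-6) · M_13   where M_13 = det([-2 -2 -5; 6 -6 6; 7 4 1]) = -342
  − (1) · M_14   where M_14 = det([-2 -2 7; 6 -6 -2; 7 4 -1]) = 450
det = (+1)·(-3)·(132) + (-1)·(-3)·(204) + (+1)·(-6)·(-342) + (-1)·(1)·(450) = 1818

1818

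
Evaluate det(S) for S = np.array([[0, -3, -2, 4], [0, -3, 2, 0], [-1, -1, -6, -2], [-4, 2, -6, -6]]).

det(S) = 288

Expand along row 2 (it has 2 zeros):
  + (-3) · M_22   where M_22 = det([0 -2 4; -1 -6 -2; -4 -6 -6]) = -76
  − (2) · M_23   where M_23 = det([0 -3 4; -1 -1 -2; -4 2 -6]) = -30
det = (+1)·(-3)·(-76) + (-1)·(2)·(-30) = 288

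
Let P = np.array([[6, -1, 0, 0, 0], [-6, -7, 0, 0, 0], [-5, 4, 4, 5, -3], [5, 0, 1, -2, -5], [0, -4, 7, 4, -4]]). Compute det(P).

The determinant is 4656.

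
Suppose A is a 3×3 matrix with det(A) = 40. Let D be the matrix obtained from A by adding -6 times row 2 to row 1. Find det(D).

det(D) = 40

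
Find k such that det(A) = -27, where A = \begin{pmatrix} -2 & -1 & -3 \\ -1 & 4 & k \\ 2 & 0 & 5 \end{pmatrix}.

3

Expanding along the row containing k, det(A) is linear in k: det(A) = (-2)·k + (-21).
Set (-2)·k + (-21) = -27  ⇒  (-2)·k = -6  ⇒  k = 3.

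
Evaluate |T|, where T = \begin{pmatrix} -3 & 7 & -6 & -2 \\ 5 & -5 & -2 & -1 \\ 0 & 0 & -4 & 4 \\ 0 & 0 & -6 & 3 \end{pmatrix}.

T is block upper-triangular with a 2×2 block and a 2×2 block on the diagonal, so its determinant equals the product of the determinants of the diagonal blocks.
det of the 2×2 block = -20
det of the 2×2 block = 12
det = (-20)·(12) = -240

-240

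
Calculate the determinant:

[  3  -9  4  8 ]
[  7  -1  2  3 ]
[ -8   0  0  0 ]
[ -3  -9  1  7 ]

Expand along row 3 (it has 3 zeros):
  + (-8) · M_31   where M_31 = det([-9 4 8; -1 2 3; -9 1 7]) = -43
det = (+1)·(-8)·(-43) = 344

344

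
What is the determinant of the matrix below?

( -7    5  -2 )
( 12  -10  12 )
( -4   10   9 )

Expand along row 1:
  + (-7) · |-10 12; 10 9| = (-7)·(-90 − 120) = 1470
  − 5 · |12 12; -4 9| = −5·(108 − (-48)) = -780
  + (-2) · |12 -10; -4 10| = (-2)·(120 − 40) = -160
Sum: (1470) + (-780) + (-160) = 530

530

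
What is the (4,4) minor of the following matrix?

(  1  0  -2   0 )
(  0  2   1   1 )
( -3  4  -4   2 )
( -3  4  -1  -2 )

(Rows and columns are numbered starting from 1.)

Delete row 4 and column 4; the remaining 3×3 submatrix is [1 0 -2; 0 2 1; -3 4 -4].
Its determinant is -24.

-24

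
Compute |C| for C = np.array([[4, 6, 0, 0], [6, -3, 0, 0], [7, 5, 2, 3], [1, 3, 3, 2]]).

C is block lower-triangular with a 2×2 block and a 2×2 block on the diagonal, so its determinant equals the product of the determinants of the diagonal blocks.
det of the 2×2 block = -48
det of the 2×2 block = -5
det = (-48)·(-5) = 240

The determinant is 240.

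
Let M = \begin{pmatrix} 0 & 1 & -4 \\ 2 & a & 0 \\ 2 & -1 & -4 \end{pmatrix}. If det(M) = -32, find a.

a = -6

Expanding along the column containing a, det(M) is linear in a: det(M) = (8)·a + (16).
Set (8)·a + (16) = -32  ⇒  (8)·a = -48  ⇒  a = -6.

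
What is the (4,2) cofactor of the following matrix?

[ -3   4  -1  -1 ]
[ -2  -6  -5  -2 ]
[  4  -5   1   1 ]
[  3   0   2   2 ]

The cofactor is -3.

Delete row 4 and column 2; the remaining 3×3 submatrix is [-3 -1 -1; -2 -5 -2; 4 1 1].
Its determinant is -3.
The cofactor carries sign (−1)^(4+2) = +1, so C_{4,2} = +(-3) = -3.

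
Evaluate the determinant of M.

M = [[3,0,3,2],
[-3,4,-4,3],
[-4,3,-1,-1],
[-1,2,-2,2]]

Expand along row 1 (it has 1 zero):
  + (3) · M_11   where M_11 = det([4 -4 3; 3 -1 -1; 2 -2 2]) = 4
  + (3) · M_13   where M_13 = det([-3 4 3; -4 3 -1; -1 2 2]) = -3
  − (2) · M_14   where M_14 = det([-3 4 -4; -4 3 -1; -1 2 -2]) = 4
det = (+1)·(3)·(4) + (+1)·(3)·(-3) + (-1)·(2)·(4) = -5

-5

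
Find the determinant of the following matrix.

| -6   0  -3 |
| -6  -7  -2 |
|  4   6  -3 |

Expand along column 2:
  + (-7) · |-6 -3; 4 -3| = (-7)·(18 − (-12)) = -210
  − 6 · |-6 -3; -6 -2| = −6·(12 − 18) = 36
Sum: (-210) + (36) = -174

-174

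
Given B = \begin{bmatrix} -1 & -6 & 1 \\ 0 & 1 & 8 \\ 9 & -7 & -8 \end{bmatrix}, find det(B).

Expand along row 2:
  + 1 · |-1 1; 9 -8| = 1·(8 − 9) = -1
  − 8 · |-1 -6; 9 -7| = −8·(7 − (-54)) = -488
Sum: (-1) + (-488) = -489

-489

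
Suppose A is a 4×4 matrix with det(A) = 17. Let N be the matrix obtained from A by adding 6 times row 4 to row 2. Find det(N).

Adding a multiple of one row to another leaves the determinant unchanged.
det(N) = (1)·(17) = 17

|N| = 17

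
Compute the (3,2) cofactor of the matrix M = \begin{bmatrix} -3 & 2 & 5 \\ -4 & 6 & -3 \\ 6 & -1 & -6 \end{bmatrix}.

-29

Delete row 3 and column 2; the remaining 2×2 submatrix is [-3 5; -4 -3].
Its determinant is (-3)·(-3) − 5·(-4) = 29.
The cofactor carries sign (−1)^(3+2) = −1, so C_{3,2} = −(29) = -29.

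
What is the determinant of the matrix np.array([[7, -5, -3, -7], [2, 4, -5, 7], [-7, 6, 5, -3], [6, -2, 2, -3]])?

Expand along row 1:
  + (7) · M_11   where M_11 = det([4 -5 7; 6 5 -3; -2 2 -3]) = -2
  − (-5) · M_12   where M_12 = det([2 -5 7; -7 5 -3; 6 2 -3]) = -131
  + (-3) · M_13   where M_13 = det([2 4 7; -7 6 -3; 6 -2 -3]) = -358
  − (-7) · M_14   where M_14 = det([2 4 -5; -7 6 5; 6 -2 2]) = 330
det = (+1)·(7)·(-2) + (-1)·(-5)·(-131) + (+1)·(-3)·(-358) + (-1)·(-7)·(330) = 2715

2715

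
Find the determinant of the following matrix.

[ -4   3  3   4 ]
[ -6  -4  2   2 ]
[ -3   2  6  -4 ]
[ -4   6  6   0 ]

Expand along row 4 (it has 1 zero):
  − (-4) · M_41   where M_41 = det([3 3 4; -4 2 2; 2 6 -4]) = -208
  + (6) · M_42   where M_42 = det([-4 3 4; -6 2 2; -3 6 -4]) = -130
  − (6) · M_43   where M_43 = det([-4 3 4; -6 -4 2; -3 2 -4]) = -234
det = (-1)·(-4)·(-208) + (+1)·(6)·(-130) + (-1)·(6)·(-234) = -208

-208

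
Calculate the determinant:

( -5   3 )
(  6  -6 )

12

det = (-5)·(-6) − 3·6 = 30 − 18 = 12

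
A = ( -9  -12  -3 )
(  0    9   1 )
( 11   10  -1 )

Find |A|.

The determinant is 336.

Expand along row 2:
  + 9 · |-9 -3; 11 -1| = 9·(9 − (-33)) = 378
  − 1 · |-9 -12; 11 10| = −1·(-90 − (-132)) = -42
Sum: (378) + (-42) = 336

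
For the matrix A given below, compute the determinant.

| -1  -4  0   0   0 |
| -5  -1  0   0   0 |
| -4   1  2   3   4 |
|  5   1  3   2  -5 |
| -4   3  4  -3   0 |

The determinant is 3002.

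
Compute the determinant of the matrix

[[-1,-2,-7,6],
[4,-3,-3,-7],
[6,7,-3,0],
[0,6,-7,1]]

3943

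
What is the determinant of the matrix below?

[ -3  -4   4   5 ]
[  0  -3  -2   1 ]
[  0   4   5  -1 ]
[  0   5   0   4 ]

129

Expand along column 1 (it has 3 zeros):
  + (-3) · M_11   where M_11 = det([-3 -2 1; 4 5 -1; 5 0 4]) = -43
det = (+1)·(-3)·(-43) = 129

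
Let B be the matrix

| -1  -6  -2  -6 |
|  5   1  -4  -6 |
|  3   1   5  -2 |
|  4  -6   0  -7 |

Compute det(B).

1097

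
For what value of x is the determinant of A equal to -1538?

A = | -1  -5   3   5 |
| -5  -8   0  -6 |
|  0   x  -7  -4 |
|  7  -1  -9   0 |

-5

Expanding along the column containing x, det(A) is linear in x: det(A) = (-153)·x + (-2303).
Set (-153)·x + (-2303) = -1538  ⇒  (-153)·x = 765  ⇒  x = -5.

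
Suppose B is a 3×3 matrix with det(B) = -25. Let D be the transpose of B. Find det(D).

The determinant is -25.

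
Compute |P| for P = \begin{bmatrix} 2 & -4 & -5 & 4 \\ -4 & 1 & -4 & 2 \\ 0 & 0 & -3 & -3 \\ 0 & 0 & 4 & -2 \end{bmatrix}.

-252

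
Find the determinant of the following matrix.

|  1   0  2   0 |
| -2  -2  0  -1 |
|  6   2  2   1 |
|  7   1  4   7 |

The determinant is 78.

Expand along row 1 (it has 2 zeros):
  + (1) · M_11   where M_11 = det([-2 0 -1; 2 2 1; 1 4 7]) = -26
  + (2) · M_13   where M_13 = det([-2 -2 -1; 6 2 1; 7 1 7]) = 52
det = (+1)·(1)·(-26) + (+1)·(2)·(52) = 78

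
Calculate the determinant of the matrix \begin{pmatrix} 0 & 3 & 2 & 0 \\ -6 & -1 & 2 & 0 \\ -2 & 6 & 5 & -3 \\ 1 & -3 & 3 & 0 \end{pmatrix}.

The determinant is 294.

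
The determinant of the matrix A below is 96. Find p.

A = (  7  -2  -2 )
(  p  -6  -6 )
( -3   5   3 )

p = -3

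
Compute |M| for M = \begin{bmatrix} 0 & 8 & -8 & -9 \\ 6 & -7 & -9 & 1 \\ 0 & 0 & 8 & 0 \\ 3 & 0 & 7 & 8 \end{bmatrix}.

det(M) = -4392

Expand along row 3 (it has 3 zeros):
  + (8) · M_33   where M_33 = det([0 8 -9; 6 -7 1; 3 0 8]) = -549
det = (+1)·(8)·(-549) = -4392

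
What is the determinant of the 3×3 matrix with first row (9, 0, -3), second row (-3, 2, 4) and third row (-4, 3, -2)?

-141

Expand along column 2:
  + 2 · |9 -3; -4 -2| = 2·(-18 − 12) = -60
  − 3 · |9 -3; -3 4| = −3·(36 − 9) = -81
Sum: (-60) + (-81) = -141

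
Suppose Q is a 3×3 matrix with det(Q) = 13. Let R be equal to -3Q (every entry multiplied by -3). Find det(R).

-351

For a 3×3 matrix, det(-3Q) = (-3)^3·det(Q) = -27·det(Q).
det(R) = (-27)·(13) = -351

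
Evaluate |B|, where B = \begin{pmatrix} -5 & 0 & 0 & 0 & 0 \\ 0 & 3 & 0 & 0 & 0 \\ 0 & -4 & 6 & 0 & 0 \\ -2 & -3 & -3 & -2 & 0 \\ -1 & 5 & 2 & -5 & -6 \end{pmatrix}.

B is lower triangular, so det(B) is the product of the diagonal entries:
det = (-5) · (3) · (6) · (-2) · (-6) = -1080

-1080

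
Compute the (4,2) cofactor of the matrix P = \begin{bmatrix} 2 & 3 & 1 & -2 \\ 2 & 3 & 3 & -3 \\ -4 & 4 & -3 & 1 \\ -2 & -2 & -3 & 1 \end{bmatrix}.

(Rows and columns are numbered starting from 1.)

The cofactor is -14.

Delete row 4 and column 2; the remaining 3×3 submatrix is [2 1 -2; 2 3 -3; -4 -3 1].
Its determinant is -14.
The cofactor carries sign (−1)^(4+2) = +1, so C_{4,2} = +(-14) = -14.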